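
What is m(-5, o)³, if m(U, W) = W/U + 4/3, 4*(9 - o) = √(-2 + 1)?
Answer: -5299/54000 + 781*I/24000 ≈ -0.09813 + 0.032542*I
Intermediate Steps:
o = 9 - I/4 (o = 9 - √(-2 + 1)/4 = 9 - I/4 ≈ 9.0 - 0.25*I)
m(U, W) = 4/3 + W/U (m(U, W) = W/U + 4*(⅓) = W/U + 4/3 = 4/3 + W/U)
m(-5, o)³ = (4/3 + (9 - I/4)/(-5))³ = (4/3 + (9 - I/4)*(-⅕))³ = (4/3 + (-9/5 + I/20))³ = (-7/15 + I/20)³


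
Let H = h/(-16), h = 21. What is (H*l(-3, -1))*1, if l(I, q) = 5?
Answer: -105/16 ≈ -6.5625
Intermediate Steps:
H = -21/16 (H = 21/(-16) = 21*(-1/16) = -21/16 ≈ -1.3125)
(H*l(-3, -1))*1 = -21/16*5*1 = -105/16*1 = -105/16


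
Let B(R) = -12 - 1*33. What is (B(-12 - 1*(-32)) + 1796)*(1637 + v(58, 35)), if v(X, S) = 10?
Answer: 2883897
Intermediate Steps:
B(R) = -45 (B(R) = -12 - 33 = -45)
(B(-12 - 1*(-32)) + 1796)*(1637 + v(58, 35)) = (-45 + 1796)*(1637 + 10) = 1751*1647 = 2883897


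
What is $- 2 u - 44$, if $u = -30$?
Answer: $16$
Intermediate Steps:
$- 2 u - 44 = \left(-2\right) \left(-30\right) - 44 = 60 - 44 = 16$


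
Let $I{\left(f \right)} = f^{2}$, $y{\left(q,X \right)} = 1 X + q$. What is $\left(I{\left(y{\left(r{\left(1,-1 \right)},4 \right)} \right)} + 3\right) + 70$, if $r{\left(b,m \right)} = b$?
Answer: $98$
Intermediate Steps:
$y{\left(q,X \right)} = X + q$
$\left(I{\left(y{\left(r{\left(1,-1 \right)},4 \right)} \right)} + 3\right) + 70 = \left(\left(4 + 1\right)^{2} + 3\right) + 70 = \left(5^{2} + 3\right) + 70 = \left(25 + 3\right) + 70 = 28 + 70 = 98$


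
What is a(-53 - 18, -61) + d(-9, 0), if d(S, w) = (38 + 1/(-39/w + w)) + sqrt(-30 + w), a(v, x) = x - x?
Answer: 38 + I*sqrt(30) ≈ 38.0 + 5.4772*I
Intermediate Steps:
a(v, x) = 0
d(S, w) = 38 + sqrt(-30 + w) + 1/(w - 39/w) (d(S, w) = (38 + 1/(w - 39/w)) + sqrt(-30 + w) = 38 + sqrt(-30 + w) + 1/(w - 39/w))
a(-53 - 18, -61) + d(-9, 0) = 0 + (-1482 + 0 - 39*sqrt(-30 + 0) + 38*0**2 + 0**2*sqrt(-30 + 0))/(-39 + 0**2) = 0 + (-1482 + 0 - 39*I*sqrt(30) + 38*0 + 0*sqrt(-30))/(-39 + 0) = 0 + (-1482 + 0 - 39*I*sqrt(30) + 0 + 0*(I*sqrt(30)))/(-39) = 0 - (-1482 + 0 - 39*I*sqrt(30) + 0 + 0)/39 = 0 - (-1482 - 39*I*sqrt(30))/39 = 0 + (38 + I*sqrt(30)) = 38 + I*sqrt(30)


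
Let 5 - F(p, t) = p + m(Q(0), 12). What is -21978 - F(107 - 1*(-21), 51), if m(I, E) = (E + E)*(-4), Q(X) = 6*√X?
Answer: -21951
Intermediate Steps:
m(I, E) = -8*E (m(I, E) = (2*E)*(-4) = -8*E)
F(p, t) = 101 - p (F(p, t) = 5 - (p - 8*12) = 5 - (p - 96) = 5 - (-96 + p) = 5 + (96 - p) = 101 - p)
-21978 - F(107 - 1*(-21), 51) = -21978 - (101 - (107 - 1*(-21))) = -21978 - (101 - (107 + 21)) = -21978 - (101 - 1*128) = -21978 - (101 - 128) = -21978 - 1*(-27) = -21978 + 27 = -21951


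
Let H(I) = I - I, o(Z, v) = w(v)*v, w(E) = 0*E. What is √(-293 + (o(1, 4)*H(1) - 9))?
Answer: I*√302 ≈ 17.378*I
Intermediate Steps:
w(E) = 0
o(Z, v) = 0 (o(Z, v) = 0*v = 0)
H(I) = 0
√(-293 + (o(1, 4)*H(1) - 9)) = √(-293 + (0*0 - 9)) = √(-293 + (0 - 9)) = √(-293 - 9) = √(-302) = I*√302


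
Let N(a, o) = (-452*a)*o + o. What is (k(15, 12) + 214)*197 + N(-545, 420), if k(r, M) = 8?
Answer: 103506954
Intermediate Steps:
N(a, o) = o - 452*a*o (N(a, o) = -452*a*o + o = o - 452*a*o)
(k(15, 12) + 214)*197 + N(-545, 420) = (8 + 214)*197 + 420*(1 - 452*(-545)) = 222*197 + 420*(1 + 246340) = 43734 + 420*246341 = 43734 + 103463220 = 103506954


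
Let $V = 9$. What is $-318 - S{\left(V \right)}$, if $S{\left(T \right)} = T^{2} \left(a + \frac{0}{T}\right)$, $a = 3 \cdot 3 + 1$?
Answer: $-1128$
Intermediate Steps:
$a = 10$ ($a = 9 + 1 = 10$)
$S{\left(T \right)} = 10 T^{2}$ ($S{\left(T \right)} = T^{2} \left(10 + \frac{0}{T}\right) = T^{2} \left(10 + 0\right) = T^{2} \cdot 10 = 10 T^{2}$)
$-318 - S{\left(V \right)} = -318 - 10 \cdot 9^{2} = -318 - 10 \cdot 81 = -318 - 810 = -1128$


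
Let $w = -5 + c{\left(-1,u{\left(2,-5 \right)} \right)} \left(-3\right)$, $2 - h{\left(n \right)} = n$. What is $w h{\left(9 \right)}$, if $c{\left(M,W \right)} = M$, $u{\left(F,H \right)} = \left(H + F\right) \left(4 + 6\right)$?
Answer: $14$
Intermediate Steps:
$u{\left(F,H \right)} = 10 F + 10 H$ ($u{\left(F,H \right)} = \left(F + H\right) 10 = 10 F + 10 H$)
$h{\left(n \right)} = 2 - n$
$w = -2$ ($w = -5 - -3 = -5 + 3 = -2$)
$w h{\left(9 \right)} = - 2 \left(2 - 9\right) = \left(-2\right) \left(-7\right) = 14$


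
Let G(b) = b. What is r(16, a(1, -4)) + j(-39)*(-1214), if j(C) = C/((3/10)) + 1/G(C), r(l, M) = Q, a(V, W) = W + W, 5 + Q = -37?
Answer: 6154556/39 ≈ 1.5781e+5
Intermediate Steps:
Q = -42 (Q = -5 - 37 = -42)
a(V, W) = 2*W
r(l, M) = -42
j(C) = 1/C + 10*C/3 (j(C) = C/((3/10)) + 1/C = C/((3*(⅒))) + 1/C = C/(3/10) + 1/C = C*(10/3) + 1/C = 10*C/3 + 1/C = 1/C + 10*C/3)
r(16, a(1, -4)) + j(-39)*(-1214) = -42 + (1/(-39) + (10/3)*(-39))*(-1214) = -42 + (-1/39 - 130)*(-1214) = -42 - 5071/39*(-1214) = -42 + 6156194/39 = 6154556/39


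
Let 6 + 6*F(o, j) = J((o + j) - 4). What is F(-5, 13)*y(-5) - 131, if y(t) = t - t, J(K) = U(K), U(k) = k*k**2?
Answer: -131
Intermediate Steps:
U(k) = k**3
J(K) = K**3
y(t) = 0
F(o, j) = -1 + (-4 + j + o)**3/6 (F(o, j) = -1 + ((o + j) - 4)**3/6 = -1 + ((j + o) - 4)**3/6 = -1 + (-4 + j + o)**3/6)
F(-5, 13)*y(-5) - 131 = (-1 + (-4 + 13 - 5)**3/6)*0 - 131 = (-1 + (1/6)*4**3)*0 - 131 = (-1 + (1/6)*64)*0 - 131 = (-1 + 32/3)*0 - 131 = (29/3)*0 - 131 = 0 - 131 = -131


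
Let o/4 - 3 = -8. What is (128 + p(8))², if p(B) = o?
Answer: 11664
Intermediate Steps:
o = -20 (o = 12 + 4*(-8) = 12 - 32 = -20)
p(B) = -20
(128 + p(8))² = (128 - 20)² = 108² = 11664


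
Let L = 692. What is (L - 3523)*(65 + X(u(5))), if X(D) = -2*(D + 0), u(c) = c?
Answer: -155705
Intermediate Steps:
X(D) = -2*D
(L - 3523)*(65 + X(u(5))) = (692 - 3523)*(65 - 2*5) = -2831*(65 - 10) = -2831*55 = -155705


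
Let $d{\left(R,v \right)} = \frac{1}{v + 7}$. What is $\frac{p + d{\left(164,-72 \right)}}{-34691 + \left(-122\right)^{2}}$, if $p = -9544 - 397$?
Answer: $\frac{646166}{1287455} \approx 0.50189$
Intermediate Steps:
$d{\left(R,v \right)} = \frac{1}{7 + v}$
$p = -9941$
$\frac{p + d{\left(164,-72 \right)}}{-34691 + \left(-122\right)^{2}} = \frac{-9941 + \frac{1}{7 - 72}}{-34691 + \left(-122\right)^{2}} = \frac{-9941 + \frac{1}{-65}}{-34691 + 14884} = \frac{-9941 - \frac{1}{65}}{-19807} = \left(- \frac{646166}{65}\right) \left(- \frac{1}{19807}\right) = \frac{646166}{1287455}$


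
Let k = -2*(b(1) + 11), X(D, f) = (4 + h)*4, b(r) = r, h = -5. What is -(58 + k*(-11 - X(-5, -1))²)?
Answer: 1118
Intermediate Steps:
X(D, f) = -4 (X(D, f) = (4 - 5)*4 = -1*4 = -4)
k = -24 (k = -2*(1 + 11) = -2*12 = -24)
-(58 + k*(-11 - X(-5, -1))²) = -(58 - 24*(-11 - 1*(-4))²) = -(58 - 24*(-11 + 4)²) = -(58 - 24*(-7)²) = -(58 - 24*49) = -(58 - 1176) = -1*(-1118) = 1118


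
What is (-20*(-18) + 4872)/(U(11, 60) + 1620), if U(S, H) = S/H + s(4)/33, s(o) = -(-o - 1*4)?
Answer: 3453120/1069481 ≈ 3.2288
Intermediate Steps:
s(o) = 4 + o (s(o) = -(-o - 4) = -(-4 - o) = 4 + o)
U(S, H) = 8/33 + S/H (U(S, H) = S/H + (4 + 4)/33 = S/H + 8*(1/33) = S/H + 8/33 = 8/33 + S/H)
(-20*(-18) + 4872)/(U(11, 60) + 1620) = (-20*(-18) + 4872)/((8/33 + 11/60) + 1620) = (360 + 4872)/((8/33 + 11*(1/60)) + 1620) = 5232/((8/33 + 11/60) + 1620) = 5232/(281/660 + 1620) = 5232/(1069481/660) = 5232*(660/1069481) = 3453120/1069481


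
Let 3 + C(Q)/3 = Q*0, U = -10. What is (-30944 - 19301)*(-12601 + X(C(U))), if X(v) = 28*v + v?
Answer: 646251190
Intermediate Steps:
C(Q) = -9 (C(Q) = -9 + 3*(Q*0) = -9 + 3*0 = -9 + 0 = -9)
X(v) = 29*v
(-30944 - 19301)*(-12601 + X(C(U))) = (-30944 - 19301)*(-12601 + 29*(-9)) = -50245*(-12601 - 261) = -50245*(-12862) = 646251190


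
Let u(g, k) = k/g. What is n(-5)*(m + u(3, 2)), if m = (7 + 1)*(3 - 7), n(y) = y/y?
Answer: -94/3 ≈ -31.333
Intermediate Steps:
n(y) = 1
u(g, k) = k/g
m = -32 (m = 8*(-4) = -32)
n(-5)*(m + u(3, 2)) = 1*(-32 + 2/3) = 1*(-32 + 2*(⅓)) = 1*(-32 + ⅔) = 1*(-94/3) = -94/3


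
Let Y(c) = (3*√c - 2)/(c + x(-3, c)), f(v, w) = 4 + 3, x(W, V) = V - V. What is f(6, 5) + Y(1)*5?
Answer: 12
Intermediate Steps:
x(W, V) = 0
f(v, w) = 7
Y(c) = (-2 + 3*√c)/c (Y(c) = (3*√c - 2)/(c + 0) = (-2 + 3*√c)/c)
f(6, 5) + Y(1)*5 = 7 + ((-2 + 3*√1)/1)*5 = 7 + (1*(-2 + 3*1))*5 = 7 + (1*(-2 + 3))*5 = 7 + (1*1)*5 = 7 + 1*5 = 7 + 5 = 12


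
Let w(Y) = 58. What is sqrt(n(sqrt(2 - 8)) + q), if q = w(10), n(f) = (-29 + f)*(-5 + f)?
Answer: sqrt(197 - 34*I*sqrt(6)) ≈ 14.333 - 2.9052*I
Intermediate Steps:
q = 58
sqrt(n(sqrt(2 - 8)) + q) = sqrt((145 + (sqrt(2 - 8))**2 - 34*sqrt(2 - 8)) + 58) = sqrt((145 + (sqrt(-6))**2 - 34*I*sqrt(6)) + 58) = sqrt((145 + (I*sqrt(6))**2 - 34*I*sqrt(6)) + 58) = sqrt((145 - 6 - 34*I*sqrt(6)) + 58) = sqrt((139 - 34*I*sqrt(6)) + 58) = sqrt(197 - 34*I*sqrt(6))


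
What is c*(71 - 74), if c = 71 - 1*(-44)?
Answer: -345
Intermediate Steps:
c = 115 (c = 71 + 44 = 115)
c*(71 - 74) = 115*(71 - 74) = 115*(-3) = -345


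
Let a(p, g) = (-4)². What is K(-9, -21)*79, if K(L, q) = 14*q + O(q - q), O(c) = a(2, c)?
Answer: -21962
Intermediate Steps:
a(p, g) = 16
O(c) = 16
K(L, q) = 16 + 14*q (K(L, q) = 14*q + 16 = 16 + 14*q)
K(-9, -21)*79 = (16 + 14*(-21))*79 = (16 - 294)*79 = -278*79 = -21962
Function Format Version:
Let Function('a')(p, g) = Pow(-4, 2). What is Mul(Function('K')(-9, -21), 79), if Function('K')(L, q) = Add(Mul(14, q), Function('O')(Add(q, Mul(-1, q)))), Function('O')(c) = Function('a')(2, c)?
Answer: -21962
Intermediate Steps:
Function('a')(p, g) = 16
Function('O')(c) = 16
Function('K')(L, q) = Add(16, Mul(14, q)) (Function('K')(L, q) = Add(Mul(14, q), 16) = Add(16, Mul(14, q)))
Mul(Function('K')(-9, -21), 79) = Mul(Add(16, Mul(14, -21)), 79) = Mul(Add(16, -294), 79) = Mul(-278, 79) = -21962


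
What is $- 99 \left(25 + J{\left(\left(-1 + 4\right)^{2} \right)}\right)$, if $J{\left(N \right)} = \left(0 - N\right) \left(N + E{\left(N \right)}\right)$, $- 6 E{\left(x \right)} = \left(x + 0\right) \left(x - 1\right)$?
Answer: $-5148$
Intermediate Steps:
$E{\left(x \right)} = - \frac{x \left(-1 + x\right)}{6}$ ($E{\left(x \right)} = - \frac{\left(x + 0\right) \left(x - 1\right)}{6} = - \frac{x \left(-1 + x\right)}{6}$)
$J{\left(N \right)} = - N \left(N + \frac{N \left(1 - N\right)}{6}\right)$ ($J{\left(N \right)} = \left(0 - N\right) \left(N + \frac{N \left(1 - N\right)}{6}\right) = - N \left(N + \frac{N \left(1 - N\right)}{6}\right)$)
$- 99 \left(25 + J{\left(\left(-1 + 4\right)^{2} \right)}\right) = - 99 \left(25 + \frac{\left(\left(-1 + 4\right)^{2}\right)^{2} \left(-7 + \left(-1 + 4\right)^{2}\right)}{6}\right) = - 99 \left(25 + \frac{\left(3^{2}\right)^{2} \left(-7 + 3^{2}\right)}{6}\right) = - 99 \left(25 + \frac{9^{2} \left(-7 + 9\right)}{6}\right) = - 99 \left(25 + \frac{1}{6} \cdot 81 \cdot 2\right) = - 99 \left(25 + 27\right) = \left(-99\right) 52 = -5148$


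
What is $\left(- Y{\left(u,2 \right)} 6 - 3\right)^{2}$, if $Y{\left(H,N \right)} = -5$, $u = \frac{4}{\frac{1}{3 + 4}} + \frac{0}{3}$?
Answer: $729$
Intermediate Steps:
$u = 28$ ($u = \frac{4}{\frac{1}{7}} + 0 \cdot \frac{1}{3} = 4 \frac{1}{\frac{1}{7}} + 0 = 4 \cdot 7 + 0 = 28 + 0 = 28$)
$\left(- Y{\left(u,2 \right)} 6 - 3\right)^{2} = \left(\left(-1\right) \left(-5\right) 6 - 3\right)^{2} = \left(5 \cdot 6 + \left(-5 + 2\right)\right)^{2} = \left(30 - 3\right)^{2} = 27^{2} = 729$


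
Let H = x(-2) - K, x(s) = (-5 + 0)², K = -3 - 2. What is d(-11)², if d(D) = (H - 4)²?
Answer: 456976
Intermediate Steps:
K = -5
x(s) = 25 (x(s) = (-5)² = 25)
H = 30 (H = 25 - 1*(-5) = 25 + 5 = 30)
d(D) = 676 (d(D) = (30 - 4)² = 26² = 676)
d(-11)² = 676² = 456976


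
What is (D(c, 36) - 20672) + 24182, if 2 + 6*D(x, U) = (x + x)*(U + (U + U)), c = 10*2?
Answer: 12689/3 ≈ 4229.7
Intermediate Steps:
c = 20
D(x, U) = -⅓ + U*x (D(x, U) = -⅓ + ((x + x)*(U + (U + U)))/6 = -⅓ + ((2*x)*(U + 2*U))/6 = -⅓ + ((2*x)*(3*U))/6 = -⅓ + (6*U*x)/6 = -⅓ + U*x)
(D(c, 36) - 20672) + 24182 = ((-⅓ + 36*20) - 20672) + 24182 = ((-⅓ + 720) - 20672) + 24182 = (2159/3 - 20672) + 24182 = -59857/3 + 24182 = 12689/3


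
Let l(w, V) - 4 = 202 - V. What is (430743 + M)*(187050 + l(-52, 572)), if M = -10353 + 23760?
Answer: 82915698600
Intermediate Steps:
M = 13407
l(w, V) = 206 - V (l(w, V) = 4 + (202 - V) = 206 - V)
(430743 + M)*(187050 + l(-52, 572)) = (430743 + 13407)*(187050 + (206 - 1*572)) = 444150*(187050 + (206 - 572)) = 444150*(187050 - 366) = 444150*186684 = 82915698600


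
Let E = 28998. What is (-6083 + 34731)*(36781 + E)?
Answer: 1884436792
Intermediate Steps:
(-6083 + 34731)*(36781 + E) = (-6083 + 34731)*(36781 + 28998) = 28648*65779 = 1884436792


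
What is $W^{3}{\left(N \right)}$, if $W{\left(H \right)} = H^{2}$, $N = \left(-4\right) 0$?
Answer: $0$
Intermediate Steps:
$N = 0$
$W^{3}{\left(N \right)} = \left(0^{2}\right)^{3} = 0^{3} = 0$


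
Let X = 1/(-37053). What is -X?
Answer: 1/37053 ≈ 2.6988e-5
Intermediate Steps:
X = -1/37053 ≈ -2.6988e-5
-X = -1*(-1/37053) = 1/37053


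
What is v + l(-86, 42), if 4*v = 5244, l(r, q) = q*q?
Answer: 3075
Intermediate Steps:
l(r, q) = q²
v = 1311 (v = (¼)*5244 = 1311)
v + l(-86, 42) = 1311 + 42² = 1311 + 1764 = 3075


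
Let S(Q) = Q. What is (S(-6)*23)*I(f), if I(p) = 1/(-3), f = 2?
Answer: 46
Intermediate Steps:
I(p) = -⅓
(S(-6)*23)*I(f) = -6*23*(-⅓) = -138*(-⅓) = 46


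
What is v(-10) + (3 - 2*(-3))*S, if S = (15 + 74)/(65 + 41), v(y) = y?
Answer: -259/106 ≈ -2.4434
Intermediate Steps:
S = 89/106 ≈ 0.83962
v(-10) + (3 - 2*(-3))*S = -10 + (3 - 2*(-3))*(89/106) = -10 + (3 + 6)*(89/106) = -10 + 9*(89/106) = -10 + 801/106 = -259/106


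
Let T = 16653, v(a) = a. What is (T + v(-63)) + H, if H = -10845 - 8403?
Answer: -2658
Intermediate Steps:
H = -19248
(T + v(-63)) + H = (16653 - 63) - 19248 = 16590 - 19248 = -2658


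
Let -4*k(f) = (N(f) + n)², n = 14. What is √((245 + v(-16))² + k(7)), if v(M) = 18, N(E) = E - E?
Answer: 48*√30 ≈ 262.91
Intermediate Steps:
N(E) = 0
k(f) = -49 (k(f) = -(0 + 14)²/4 = -¼*14² = -¼*196 = -49)
√((245 + v(-16))² + k(7)) = √((245 + 18)² - 49) = √(263² - 49) = √(69169 - 49) = √69120 = 48*√30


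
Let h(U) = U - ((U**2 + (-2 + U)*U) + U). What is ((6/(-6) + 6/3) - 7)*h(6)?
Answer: 360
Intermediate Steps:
h(U) = -U**2 - U*(-2 + U) (h(U) = U - ((U**2 + U*(-2 + U)) + U) = U - (U + U**2 + U*(-2 + U)) = U + (-U - U**2 - U*(-2 + U)) = -U**2 - U*(-2 + U))
((6/(-6) + 6/3) - 7)*h(6) = ((6/(-6) + 6/3) - 7)*(2*6*(1 - 1*6)) = ((6*(-1/6) + 6*(1/3)) - 7)*(2*6*(1 - 6)) = ((-1 + 2) - 7)*(2*6*(-5)) = (1 - 7)*(-60) = -6*(-60) = 360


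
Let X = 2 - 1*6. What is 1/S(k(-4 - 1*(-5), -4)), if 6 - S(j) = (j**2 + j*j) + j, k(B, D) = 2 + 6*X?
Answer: -1/940 ≈ -0.0010638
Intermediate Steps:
X = -4 (X = 2 - 6 = -4)
k(B, D) = -22 (k(B, D) = 2 + 6*(-4) = 2 - 24 = -22)
S(j) = 6 - j - 2*j**2 (S(j) = 6 - ((j**2 + j*j) + j) = 6 - ((j**2 + j**2) + j) = 6 - (2*j**2 + j) = 6 - (j + 2*j**2) = 6 + (-j - 2*j**2) = 6 - j - 2*j**2)
1/S(k(-4 - 1*(-5), -4)) = 1/(6 - 1*(-22) - 2*(-22)**2) = 1/(6 + 22 - 2*484) = 1/(6 + 22 - 968) = 1/(-940) = -1/940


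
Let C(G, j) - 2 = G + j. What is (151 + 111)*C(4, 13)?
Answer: 4978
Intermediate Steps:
C(G, j) = 2 + G + j (C(G, j) = 2 + (G + j) = 2 + G + j)
(151 + 111)*C(4, 13) = (151 + 111)*(2 + 4 + 13) = 262*19 = 4978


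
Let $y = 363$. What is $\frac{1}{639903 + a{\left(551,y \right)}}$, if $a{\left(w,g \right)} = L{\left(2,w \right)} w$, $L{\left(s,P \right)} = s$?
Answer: $\frac{1}{641005} \approx 1.5601 \cdot 10^{-6}$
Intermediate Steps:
$a{\left(w,g \right)} = 2 w$
$\frac{1}{639903 + a{\left(551,y \right)}} = \frac{1}{639903 + 2 \cdot 551} = \frac{1}{639903 + 1102} = \frac{1}{641005}$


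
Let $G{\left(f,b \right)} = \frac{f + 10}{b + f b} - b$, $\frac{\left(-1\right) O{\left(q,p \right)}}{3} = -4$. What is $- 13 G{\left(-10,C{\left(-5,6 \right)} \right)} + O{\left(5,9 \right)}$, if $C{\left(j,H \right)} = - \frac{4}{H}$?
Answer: $\frac{10}{3} \approx 3.3333$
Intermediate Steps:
$O{\left(q,p \right)} = 12$ ($O{\left(q,p \right)} = \left(-3\right) \left(-4\right) = 12$)
$G{\left(f,b \right)} = - b + \frac{10 + f}{b + b f}$ ($G{\left(f,b \right)} = \frac{10 + f}{b + b f} - b = - b + \frac{10 + f}{b + b f}$)
$- 13 G{\left(-10,C{\left(-5,6 \right)} \right)} + O{\left(5,9 \right)} = - 13 \frac{10 - 10 - \left(- \frac{4}{6}\right)^{2} - - 10 \left(- \frac{4}{6}\right)^{2}}{- \frac{4}{6} \left(1 - 10\right)} + 12 = - 13 \frac{10 - 10 - \left(\left(-4\right) \frac{1}{6}\right)^{2} - - 10 \left(\left(-4\right) \frac{1}{6}\right)^{2}}{\left(-4\right) \frac{1}{6} \left(-9\right)} + 12 = - 13 \frac{1}{- \frac{2}{3}} \left(- \frac{1}{9}\right) \left(10 - 10 - \left(- \frac{2}{3}\right)^{2} - - 10 \left(- \frac{2}{3}\right)^{2}\right) + 12 = - 13 \left(\left(- \frac{3}{2}\right) \left(- \frac{1}{9}\right) \left(10 - 10 - \frac{4}{9} - \left(-10\right) \frac{4}{9}\right)\right) + 12 = - 13 \left(\left(- \frac{3}{2}\right) \left(- \frac{1}{9}\right) \left(10 - 10 - \frac{4}{9} + \frac{40}{9}\right)\right) + 12 = - 13 \left(\left(- \frac{3}{2}\right) \left(- \frac{1}{9}\right) 4\right) + 12 = \left(-13\right) \frac{2}{3} + 12 = - \frac{26}{3} + 12 = \frac{10}{3}$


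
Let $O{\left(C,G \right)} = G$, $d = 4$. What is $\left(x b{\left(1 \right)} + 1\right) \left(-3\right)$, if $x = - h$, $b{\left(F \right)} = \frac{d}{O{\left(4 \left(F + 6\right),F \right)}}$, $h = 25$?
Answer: $297$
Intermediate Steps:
$b{\left(F \right)} = \frac{4}{F}$
$x = -25$ ($x = \left(-1\right) 25 = -25$)
$\left(x b{\left(1 \right)} + 1\right) \left(-3\right) = \left(- 25 \cdot \frac{4}{1} + 1\right) \left(-3\right) = \left(- 25 \cdot 4 \cdot 1 + 1\right) \left(-3\right) = \left(\left(-25\right) 4 + 1\right) \left(-3\right) = \left(-100 + 1\right) \left(-3\right) = \left(-99\right) \left(-3\right) = 297$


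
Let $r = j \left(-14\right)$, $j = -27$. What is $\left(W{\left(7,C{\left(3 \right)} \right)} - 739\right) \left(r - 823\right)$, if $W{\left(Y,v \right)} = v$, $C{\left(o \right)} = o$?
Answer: $327520$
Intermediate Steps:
$r = 378$ ($r = \left(-27\right) \left(-14\right) = 378$)
$\left(W{\left(7,C{\left(3 \right)} \right)} - 739\right) \left(r - 823\right) = \left(3 - 739\right) \left(378 - 823\right) = \left(-736\right) \left(-445\right) = 327520$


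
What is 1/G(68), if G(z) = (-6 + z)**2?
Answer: 1/3844 ≈ 0.00026015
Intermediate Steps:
1/G(68) = 1/((-6 + 68)**2) = 1/(62**2) = 1/3844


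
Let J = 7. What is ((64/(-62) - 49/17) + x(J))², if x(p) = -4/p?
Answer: 273869401/13608721 ≈ 20.125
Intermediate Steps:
((64/(-62) - 49/17) + x(J))² = ((64/(-62) - 49/17) - 4/7)² = ((64*(-1/62) - 49*1/17) - 4*⅐)² = ((-32/31 - 49/17) - 4/7)² = (-2063/527 - 4/7)² = (-16549/3689)² = 273869401/13608721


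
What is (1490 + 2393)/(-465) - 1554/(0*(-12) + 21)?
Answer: -38293/465 ≈ -82.351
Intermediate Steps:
(1490 + 2393)/(-465) - 1554/(0*(-12) + 21) = 3883*(-1/465) - 1554/(0 + 21) = -3883/465 - 1554/21 = -3883/465 - 1554*1/21 = -3883/465 - 74 = -38293/465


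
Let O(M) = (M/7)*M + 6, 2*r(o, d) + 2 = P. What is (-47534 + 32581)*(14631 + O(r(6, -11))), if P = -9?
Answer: -6130087021/28 ≈ -2.1893e+8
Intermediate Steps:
r(o, d) = -11/2 (r(o, d) = -1 + (½)*(-9) = -1 - 9/2 = -11/2)
O(M) = 6 + M²/7 (O(M) = (M*(⅐))*M + 6 = (M/7)*M + 6 = M²/7 + 6 = 6 + M²/7)
(-47534 + 32581)*(14631 + O(r(6, -11))) = (-47534 + 32581)*(14631 + (6 + (-11/2)²/7)) = -14953*(14631 + (6 + (⅐)*(121/4))) = -14953*(14631 + (6 + 121/28)) = -14953*(14631 + 289/28) = -14953*409957/28 = -6130087021/28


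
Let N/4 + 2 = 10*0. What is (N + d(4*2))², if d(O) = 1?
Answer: 49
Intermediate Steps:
N = -8 (N = -8 + 4*(10*0) = -8 + 4*0 = -8 + 0 = -8)
(N + d(4*2))² = (-8 + 1)² = (-7)² = 49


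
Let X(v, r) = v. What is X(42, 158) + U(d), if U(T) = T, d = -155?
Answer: -113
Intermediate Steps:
X(42, 158) + U(d) = 42 - 155 = -113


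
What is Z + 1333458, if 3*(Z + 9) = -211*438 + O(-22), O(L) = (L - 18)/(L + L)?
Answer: 42987229/33 ≈ 1.3026e+6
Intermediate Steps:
O(L) = (-18 + L)/(2*L) (O(L) = (-18 + L)/((2*L)) = (-18 + L)*(1/(2*L)) = (-18 + L)/(2*L))
Z = -1016885/33 (Z = -9 + (-211*438 + (1/2)*(-18 - 22)/(-22))/3 = -9 + (-92418 + (1/2)*(-1/22)*(-40))/3 = -9 + (-92418 + 10/11)/3 = -9 + (1/3)*(-1016588/11) = -9 - 1016588/33 = -1016885/33 ≈ -30815.)
Z + 1333458 = -1016885/33 + 1333458 = 42987229/33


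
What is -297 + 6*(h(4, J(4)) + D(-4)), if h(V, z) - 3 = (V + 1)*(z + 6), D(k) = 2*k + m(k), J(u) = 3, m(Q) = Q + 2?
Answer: -69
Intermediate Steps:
m(Q) = 2 + Q
D(k) = 2 + 3*k (D(k) = 2*k + (2 + k) = 2 + 3*k)
h(V, z) = 3 + (1 + V)*(6 + z) (h(V, z) = 3 + (V + 1)*(z + 6) = 3 + (1 + V)*(6 + z))
-297 + 6*(h(4, J(4)) + D(-4)) = -297 + 6*((9 + 3 + 6*4 + 4*3) + (2 + 3*(-4))) = -297 + 6*((9 + 3 + 24 + 12) + (2 - 12)) = -297 + 6*(48 - 10) = -297 + 6*38 = -297 + 228 = -69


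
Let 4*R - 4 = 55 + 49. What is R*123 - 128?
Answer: 3193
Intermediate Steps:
R = 27 (R = 1 + (55 + 49)/4 = 1 + (¼)*104 = 1 + 26 = 27)
R*123 - 128 = 27*123 - 128 = 3321 - 128 = 3193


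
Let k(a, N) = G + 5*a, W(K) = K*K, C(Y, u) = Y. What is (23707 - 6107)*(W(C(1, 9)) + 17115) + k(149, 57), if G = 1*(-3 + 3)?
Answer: 301242345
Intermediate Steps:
G = 0 (G = 1*0 = 0)
W(K) = K**2
k(a, N) = 5*a (k(a, N) = 0 + 5*a = 5*a)
(23707 - 6107)*(W(C(1, 9)) + 17115) + k(149, 57) = (23707 - 6107)*(1**2 + 17115) + 5*149 = 17600*(1 + 17115) + 745 = 17600*17116 + 745 = 301241600 + 745 = 301242345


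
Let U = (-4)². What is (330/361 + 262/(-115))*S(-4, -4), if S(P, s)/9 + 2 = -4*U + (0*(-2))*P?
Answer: 33639408/41515 ≈ 810.29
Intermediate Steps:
U = 16
S(P, s) = -594 (S(P, s) = -18 + 9*(-4*16 + (0*(-2))*P) = -18 + 9*(-64 + 0*P) = -18 + 9*(-64 + 0) = -18 + 9*(-64) = -18 - 576 = -594)
(330/361 + 262/(-115))*S(-4, -4) = (330/361 + 262/(-115))*(-594) = (330*(1/361) + 262*(-1/115))*(-594) = (330/361 - 262/115)*(-594) = -56632/41515*(-594) = 33639408/41515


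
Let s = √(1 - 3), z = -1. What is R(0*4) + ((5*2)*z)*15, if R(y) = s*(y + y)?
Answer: -150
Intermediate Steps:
s = I*√2 (s = √(-2) = I*√2 ≈ 1.4142*I)
R(y) = 2*I*y*√2 (R(y) = (I*√2)*(y + y) = (I*√2)*(2*y) = 2*I*y*√2)
R(0*4) + ((5*2)*z)*15 = 2*I*(0*4)*√2 + ((5*2)*(-1))*15 = 2*I*0*√2 + (10*(-1))*15 = 0 - 10*15 = 0 - 150 = -150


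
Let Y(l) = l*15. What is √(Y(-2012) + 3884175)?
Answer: √3853995 ≈ 1963.2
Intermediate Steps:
Y(l) = 15*l
√(Y(-2012) + 3884175) = √(15*(-2012) + 3884175) = √(-30180 + 3884175) = √3853995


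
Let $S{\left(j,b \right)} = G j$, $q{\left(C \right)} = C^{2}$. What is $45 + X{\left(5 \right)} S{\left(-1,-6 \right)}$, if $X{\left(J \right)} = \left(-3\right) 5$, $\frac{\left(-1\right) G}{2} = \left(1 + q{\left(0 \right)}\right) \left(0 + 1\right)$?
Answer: $15$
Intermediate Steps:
$G = -2$ ($G = - 2 \left(1 + 0^{2}\right) \left(0 + 1\right) = - 2 \left(1 + 0\right) 1 = - 2 \cdot 1 \cdot 1 = \left(-2\right) 1 = -2$)
$X{\left(J \right)} = -15$
$S{\left(j,b \right)} = - 2 j$
$45 + X{\left(5 \right)} S{\left(-1,-6 \right)} = 45 - 15 \left(\left(-2\right) \left(-1\right)\right) = 45 - 30 = 15$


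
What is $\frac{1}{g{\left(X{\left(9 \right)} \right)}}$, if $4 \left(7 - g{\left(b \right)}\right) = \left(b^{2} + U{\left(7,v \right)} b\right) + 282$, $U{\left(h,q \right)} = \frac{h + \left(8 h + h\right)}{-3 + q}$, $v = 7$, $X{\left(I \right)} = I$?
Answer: $- \frac{8}{985} \approx -0.0081218$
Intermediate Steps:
$U{\left(h,q \right)} = \frac{10 h}{-3 + q}$ ($U{\left(h,q \right)} = \frac{h + 9 h}{-3 + q} = \frac{10 h}{-3 + q}$)
$g{\left(b \right)} = - \frac{127}{2} - \frac{35 b}{8} - \frac{b^{2}}{4}$ ($g{\left(b \right)} = 7 - \frac{\left(b^{2} + 10 \cdot 7 \frac{1}{-3 + 7} b\right) + 282}{4} = 7 - \frac{\left(b^{2} + 10 \cdot 7 \cdot \frac{1}{4} b\right) + 282}{4} = 7 - \frac{\left(b^{2} + \frac{35 b}{2}\right) + 282}{4} = 7 - \frac{282 + b^{2} + \frac{35 b}{2}}{4} = 7 - \left(\frac{141}{2} + \frac{b^{2}}{4} + \frac{35 b}{8}\right) = - \frac{127}{2} - \frac{35 b}{8} - \frac{b^{2}}{4}$)
$\frac{1}{g{\left(X{\left(9 \right)} \right)}} = \frac{1}{- \frac{127}{2} - \frac{315}{8} - \frac{9^{2}}{4}} = \frac{1}{- \frac{127}{2} - \frac{315}{8} - \frac{81}{4}} = \frac{1}{- \frac{985}{8}} = - \frac{8}{985}$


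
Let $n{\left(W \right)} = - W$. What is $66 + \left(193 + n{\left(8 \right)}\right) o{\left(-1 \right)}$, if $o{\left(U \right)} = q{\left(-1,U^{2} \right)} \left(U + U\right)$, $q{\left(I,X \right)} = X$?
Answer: $-304$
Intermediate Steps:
$o{\left(U \right)} = 2 U^{3}$ ($o{\left(U \right)} = U^{2} \left(U + U\right) = U^{2} \cdot 2 U = 2 U^{3}$)
$66 + \left(193 + n{\left(8 \right)}\right) o{\left(-1 \right)} = 66 + \left(193 - 8\right) 2 \left(-1\right)^{3} = 66 + \left(193 - 8\right) 2 \left(-1\right) = 66 + 185 \left(-2\right) = 66 - 370 = -304$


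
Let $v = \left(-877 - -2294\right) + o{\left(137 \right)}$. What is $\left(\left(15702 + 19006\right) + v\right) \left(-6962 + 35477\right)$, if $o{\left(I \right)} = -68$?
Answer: $1028165355$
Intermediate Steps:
$v = 1349$ ($v = \left(-877 - -2294\right) - 68 = \left(-877 + 2294\right) - 68 = 1417 - 68 = 1349$)
$\left(\left(15702 + 19006\right) + v\right) \left(-6962 + 35477\right) = \left(\left(15702 + 19006\right) + 1349\right) \left(-6962 + 35477\right) = \left(34708 + 1349\right) 28515 = 36057 \cdot 28515 = 1028165355$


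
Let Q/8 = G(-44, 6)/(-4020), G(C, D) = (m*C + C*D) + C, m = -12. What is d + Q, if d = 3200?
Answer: 643112/201 ≈ 3199.6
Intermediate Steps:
G(C, D) = -11*C + C*D (G(C, D) = (-12*C + C*D) + C = -11*C + C*D)
Q = -88/201 (Q = 8*(-44*(-11 + 6)/(-4020)) = 8*(-44*(-5)*(-1/4020)) = 8*(220*(-1/4020)) = 8*(-11/201) = -88/201 ≈ -0.43781)
d + Q = 3200 - 88/201 = 643112/201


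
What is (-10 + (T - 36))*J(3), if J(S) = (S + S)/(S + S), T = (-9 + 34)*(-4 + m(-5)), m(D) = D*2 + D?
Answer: -521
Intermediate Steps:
m(D) = 3*D (m(D) = 2*D + D = 3*D)
T = -475 (T = (-9 + 34)*(-4 + 3*(-5)) = 25*(-4 - 15) = 25*(-19) = -475)
J(S) = 1 (J(S) = (2*S)/((2*S)) = (2*S)*(1/(2*S)) = 1)
(-10 + (T - 36))*J(3) = (-10 + (-475 - 36))*1 = (-10 - 511)*1 = -521*1 = -521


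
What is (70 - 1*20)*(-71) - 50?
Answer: -3600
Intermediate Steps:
(70 - 1*20)*(-71) - 50 = (70 - 20)*(-71) - 50 = 50*(-71) - 50 = -3550 - 50 = -3600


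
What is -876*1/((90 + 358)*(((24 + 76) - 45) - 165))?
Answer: 219/12320 ≈ 0.017776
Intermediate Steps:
-876*1/((90 + 358)*(((24 + 76) - 45) - 165)) = -876*1/(448*((100 - 45) - 165)) = -876*1/(448*(55 - 165)) = -876/((-110*448)) = -876/(-49280) = -876*(-1/49280) = 219/12320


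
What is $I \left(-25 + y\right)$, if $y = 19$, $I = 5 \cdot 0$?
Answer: $0$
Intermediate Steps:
$I = 0$
$I \left(-25 + y\right) = 0 \left(-25 + 19\right) = 0 \left(-6\right) = 0$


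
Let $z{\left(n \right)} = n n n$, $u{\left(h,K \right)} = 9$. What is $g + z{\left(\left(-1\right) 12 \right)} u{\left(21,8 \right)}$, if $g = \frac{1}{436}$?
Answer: $- \frac{6780671}{436} \approx -15552.0$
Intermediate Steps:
$z{\left(n \right)} = n^{3}$ ($z{\left(n \right)} = n^{2} n = n^{3}$)
$g = \frac{1}{436} \approx 0.0022936$
$g + z{\left(\left(-1\right) 12 \right)} u{\left(21,8 \right)} = \frac{1}{436} + \left(\left(-1\right) 12\right)^{3} \cdot 9 = \frac{1}{436} + \left(-12\right)^{3} \cdot 9 = \frac{1}{436} - 15552 = - \frac{6780671}{436}$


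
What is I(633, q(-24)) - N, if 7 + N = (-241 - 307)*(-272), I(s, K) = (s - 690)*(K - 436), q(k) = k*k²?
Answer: 663771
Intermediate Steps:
q(k) = k³
I(s, K) = (-690 + s)*(-436 + K)
N = 149049 (N = -7 + (-241 - 307)*(-272) = -7 - 548*(-272) = -7 + 149056 = 149049)
I(633, q(-24)) - N = (300840 - 690*(-24)³ - 436*633 + (-24)³*633) - 1*149049 = (300840 - 690*(-13824) - 275988 - 13824*633) - 149049 = (300840 + 9538560 - 275988 - 8750592) - 149049 = 812820 - 149049 = 663771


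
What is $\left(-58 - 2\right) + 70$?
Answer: $10$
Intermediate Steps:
$\left(-58 - 2\right) + 70 = -60 + 70 = 10$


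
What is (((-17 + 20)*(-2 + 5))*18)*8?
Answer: 1296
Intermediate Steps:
(((-17 + 20)*(-2 + 5))*18)*8 = ((3*3)*18)*8 = (9*18)*8 = 162*8 = 1296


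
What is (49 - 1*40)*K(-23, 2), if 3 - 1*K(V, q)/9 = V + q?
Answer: 1944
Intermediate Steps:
K(V, q) = 27 - 9*V - 9*q (K(V, q) = 27 - 9*(V + q) = 27 + (-9*V - 9*q) = 27 - 9*V - 9*q)
(49 - 1*40)*K(-23, 2) = (49 - 1*40)*(27 - 9*(-23) - 9*2) = (49 - 40)*(27 + 207 - 18) = 9*216 = 1944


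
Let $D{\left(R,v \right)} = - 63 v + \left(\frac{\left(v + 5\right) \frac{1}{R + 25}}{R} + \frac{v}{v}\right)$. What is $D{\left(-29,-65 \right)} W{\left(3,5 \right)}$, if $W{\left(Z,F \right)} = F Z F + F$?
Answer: $\frac{9501520}{29} \approx 3.2764 \cdot 10^{5}$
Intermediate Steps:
$W{\left(Z,F \right)} = F + Z F^{2}$ ($W{\left(Z,F \right)} = Z F^{2} + F = F + Z F^{2}$)
$D{\left(R,v \right)} = 1 - 63 v + \frac{5 + v}{R \left(25 + R\right)}$ ($D{\left(R,v \right)} = - 63 v + \left(\frac{\left(5 + v\right) \frac{1}{25 + R}}{R} + 1\right) = - 63 v + \left(\frac{\frac{1}{25 + R} \left(5 + v\right)}{R} + 1\right) = - 63 v + \left(\frac{5 + v}{R \left(25 + R\right)} + 1\right) = - 63 v + \left(1 + \frac{5 + v}{R \left(25 + R\right)}\right) = 1 - 63 v + \frac{5 + v}{R \left(25 + R\right)}$)
$D{\left(-29,-65 \right)} W{\left(3,5 \right)} = \frac{5 - 65 + \left(-29\right)^{2} + 25 \left(-29\right) - \left(-45675\right) \left(-65\right) - - 4095 \left(-29\right)^{2}}{\left(-29\right) \left(25 - 29\right)} 5 \left(1 + 5 \cdot 3\right) = - \frac{5 - 65 + 841 - 725 - 2968875 - \left(-4095\right) 841}{29 \left(-4\right)} 5 \left(1 + 15\right) = \left(- \frac{1}{29}\right) \left(- \frac{1}{4}\right) \left(5 - 65 + 841 - 725 - 2968875 + 3443895\right) 5 \cdot 16 = \left(- \frac{1}{29}\right) \left(- \frac{1}{4}\right) 475076 \cdot 80 = \frac{118769}{29} \cdot 80 = \frac{9501520}{29}$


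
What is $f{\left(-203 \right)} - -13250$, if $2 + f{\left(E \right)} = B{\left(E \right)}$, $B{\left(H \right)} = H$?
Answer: $13045$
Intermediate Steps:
$f{\left(E \right)} = -2 + E$
$f{\left(-203 \right)} - -13250 = \left(-2 - 203\right) - -13250 = -205 + 13250 = 13045$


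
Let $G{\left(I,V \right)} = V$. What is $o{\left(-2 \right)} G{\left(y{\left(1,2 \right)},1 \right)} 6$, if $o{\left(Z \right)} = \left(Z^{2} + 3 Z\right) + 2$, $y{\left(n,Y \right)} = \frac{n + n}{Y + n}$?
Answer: $0$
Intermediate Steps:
$y{\left(n,Y \right)} = \frac{2 n}{Y + n}$
$o{\left(Z \right)} = 2 + Z^{2} + 3 Z$
$o{\left(-2 \right)} G{\left(y{\left(1,2 \right)},1 \right)} 6 = \left(2 + \left(-2\right)^{2} + 3 \left(-2\right)\right) 1 \cdot 6 = \left(2 + 4 - 6\right) 1 \cdot 6 = 0 \cdot 1 \cdot 6 = 0 \cdot 6 = 0$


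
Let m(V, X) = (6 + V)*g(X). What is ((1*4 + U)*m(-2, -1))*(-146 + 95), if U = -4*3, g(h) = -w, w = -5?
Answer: 8160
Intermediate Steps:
g(h) = 5 (g(h) = -1*(-5) = 5)
U = -12
m(V, X) = 30 + 5*V (m(V, X) = (6 + V)*5 = 30 + 5*V)
((1*4 + U)*m(-2, -1))*(-146 + 95) = ((1*4 - 12)*(30 + 5*(-2)))*(-146 + 95) = ((4 - 12)*(30 - 10))*(-51) = -8*20*(-51) = -160*(-51) = 8160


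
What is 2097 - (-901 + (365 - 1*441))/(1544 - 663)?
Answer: 1848434/881 ≈ 2098.1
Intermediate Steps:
2097 - (-901 + (365 - 1*441))/(1544 - 663) = 2097 - (-901 + (365 - 441))/881 = 2097 - (-901 - 76)/881 = 2097 - (-977)/881 = 2097 - 1*(-977/881) = 2097 + 977/881 = 1848434/881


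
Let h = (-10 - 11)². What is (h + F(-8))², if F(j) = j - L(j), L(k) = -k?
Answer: 180625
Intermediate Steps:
h = 441 (h = (-21)² = 441)
F(j) = 2*j (F(j) = j - (-1)*j = j + j = 2*j)
(h + F(-8))² = (441 + 2*(-8))² = (441 - 16)² = 425² = 180625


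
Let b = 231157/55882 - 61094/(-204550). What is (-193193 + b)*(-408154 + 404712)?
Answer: 1900219259890305641/2857665775 ≈ 6.6495e+8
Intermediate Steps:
b = 25348609629/5715331550 (b = 231157*(1/55882) - 61094*(-1/204550) = 231157/55882 + 30547/102275 = 25348609629/5715331550 ≈ 4.4352)
(-193193 + b)*(-408154 + 404712) = (-193193 + 25348609629/5715331550)*(-408154 + 404712) = -1104136699529521/5715331550*(-3442) = 1900219259890305641/2857665775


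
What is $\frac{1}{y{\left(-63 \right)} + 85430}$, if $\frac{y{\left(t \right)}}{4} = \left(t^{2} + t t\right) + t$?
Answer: $\frac{1}{116930} \approx 8.5521 \cdot 10^{-6}$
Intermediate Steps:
$y{\left(t \right)} = 4 t + 8 t^{2}$ ($y{\left(t \right)} = 4 \left(\left(t^{2} + t t\right) + t\right) = 4 \left(\left(t^{2} + t^{2}\right) + t\right) = 4 \left(2 t^{2} + t\right) = 4 \left(t + 2 t^{2}\right) = 4 t + 8 t^{2}$)
$\frac{1}{y{\left(-63 \right)} + 85430} = \frac{1}{4 \left(-63\right) \left(1 + 2 \left(-63\right)\right) + 85430} = \frac{1}{4 \left(-63\right) \left(1 - 126\right) + 85430} = \frac{1}{4 \left(-63\right) \left(-125\right) + 85430} = \frac{1}{31500 + 85430} = \frac{1}{116930}$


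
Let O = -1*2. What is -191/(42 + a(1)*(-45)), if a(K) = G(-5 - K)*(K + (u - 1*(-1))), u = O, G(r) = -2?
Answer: -191/42 ≈ -4.5476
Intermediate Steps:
O = -2
u = -2
a(K) = 2 - 2*K (a(K) = -2*(K + (-2 - 1*(-1))) = -2*(K + (-2 + 1)) = -2*(K - 1) = -2*(-1 + K) = 2 - 2*K)
-191/(42 + a(1)*(-45)) = -191/(42 + (2 - 2*1)*(-45)) = -191/(42 + (2 - 2)*(-45)) = -191/(42 + 0*(-45)) = -191/(42 + 0) = -191/42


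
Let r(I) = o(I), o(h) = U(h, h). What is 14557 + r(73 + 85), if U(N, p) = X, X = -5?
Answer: 14552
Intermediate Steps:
U(N, p) = -5
o(h) = -5
r(I) = -5
14557 + r(73 + 85) = 14557 - 5 = 14552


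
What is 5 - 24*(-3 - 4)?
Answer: 173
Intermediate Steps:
5 - 24*(-3 - 4) = 5 - 24*(-7) = 5 - 6*(-28) = 5 + 168 = 173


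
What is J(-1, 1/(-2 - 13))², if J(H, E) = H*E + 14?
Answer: 44521/225 ≈ 197.87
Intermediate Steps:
J(H, E) = 14 + E*H (J(H, E) = E*H + 14 = 14 + E*H)
J(-1, 1/(-2 - 13))² = (14 - 1/(-2 - 13))² = (14 - 1/(-15))² = (14 - 1/15*(-1))² = (14 + 1/15)² = (211/15)² = 44521/225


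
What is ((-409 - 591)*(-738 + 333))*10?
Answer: 4050000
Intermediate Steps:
((-409 - 591)*(-738 + 333))*10 = -1000*(-405)*10 = 405000*10 = 4050000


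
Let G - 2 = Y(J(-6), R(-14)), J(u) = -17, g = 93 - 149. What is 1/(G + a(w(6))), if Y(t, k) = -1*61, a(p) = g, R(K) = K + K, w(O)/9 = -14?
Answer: -1/115 ≈ -0.0086956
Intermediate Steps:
w(O) = -126 (w(O) = 9*(-14) = -126)
R(K) = 2*K
g = -56
a(p) = -56
Y(t, k) = -61
G = -59 (G = 2 - 61 = -59)
1/(G + a(w(6))) = 1/(-59 - 56) = 1/(-115) = -1/115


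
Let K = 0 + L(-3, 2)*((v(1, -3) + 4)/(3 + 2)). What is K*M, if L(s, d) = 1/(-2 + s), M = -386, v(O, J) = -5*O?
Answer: -386/25 ≈ -15.440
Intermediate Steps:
K = 1/25 (K = 0 + ((-5*1 + 4)/(3 + 2))/(-2 - 3) = 0 + ((-5 + 4)/5)/(-5) = 0 - (-1)/(5*5) = 0 - 1/5*(-1/5) = 0 + 1/25 = 1/25 ≈ 0.040000)
K*M = (1/25)*(-386) = -386/25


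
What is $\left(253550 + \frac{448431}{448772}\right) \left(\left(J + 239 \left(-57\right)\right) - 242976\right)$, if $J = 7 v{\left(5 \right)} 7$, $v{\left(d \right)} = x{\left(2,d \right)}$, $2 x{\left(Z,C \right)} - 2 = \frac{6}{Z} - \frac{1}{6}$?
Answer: $- \frac{350208608762173777}{5385264} \approx -6.5031 \cdot 10^{10}$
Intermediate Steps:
$x{\left(Z,C \right)} = \frac{11}{12} + \frac{3}{Z}$ ($x{\left(Z,C \right)} = 1 + \frac{\frac{6}{Z} - \frac{1}{6}}{2} = 1 + \frac{- \frac{1}{6} + \frac{6}{Z}}{2} = 1 - \left(\frac{1}{12} - \frac{3}{Z}\right) = \frac{11}{12} + \frac{3}{Z}$)
$v{\left(d \right)} = \frac{29}{12}$ ($v{\left(d \right)} = \frac{11}{12} + \frac{3}{2} = \frac{29}{12}$)
$J = \frac{1421}{12}$ ($J = 7 \cdot \frac{29}{12} \cdot 7 = \frac{203}{12} \cdot 7 = \frac{1421}{12} \approx 118.42$)
$\left(253550 + \frac{448431}{448772}\right) \left(\left(J + 239 \left(-57\right)\right) - 242976\right) = \left(253550 + \frac{448431}{448772}\right) \left(\left(\frac{1421}{12} + 239 \left(-57\right)\right) - 242976\right) = \left(253550 + 448431 \cdot \frac{1}{448772}\right) \left(\left(\frac{1421}{12} - 13623\right) - 242976\right) = \left(253550 + \frac{448431}{448772}\right) \left(- \frac{162055}{12} - 242976\right) = \frac{113786589031}{448772} \left(- \frac{3077767}{12}\right) = - \frac{350208608762173777}{5385264}$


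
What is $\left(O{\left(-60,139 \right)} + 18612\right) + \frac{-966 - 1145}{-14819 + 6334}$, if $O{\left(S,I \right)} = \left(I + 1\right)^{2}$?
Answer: $\frac{324230931}{8485} \approx 38212.0$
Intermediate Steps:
$O{\left(S,I \right)} = \left(1 + I\right)^{2}$
$\left(O{\left(-60,139 \right)} + 18612\right) + \frac{-966 - 1145}{-14819 + 6334} = \left(\left(1 + 139\right)^{2} + 18612\right) + \frac{-966 - 1145}{-14819 + 6334} = \left(140^{2} + 18612\right) - \frac{2111}{-8485} = \left(19600 + 18612\right) - - \frac{2111}{8485} = 38212 + \frac{2111}{8485} = \frac{324230931}{8485}$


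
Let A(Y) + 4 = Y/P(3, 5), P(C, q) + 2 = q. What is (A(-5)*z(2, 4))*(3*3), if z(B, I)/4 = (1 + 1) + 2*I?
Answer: -2040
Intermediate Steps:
P(C, q) = -2 + q
z(B, I) = 8 + 8*I (z(B, I) = 4*((1 + 1) + 2*I) = 4*(2 + 2*I) = 8 + 8*I)
A(Y) = -4 + Y/3 (A(Y) = -4 + Y/(-2 + 5) = -4 + Y/3)
(A(-5)*z(2, 4))*(3*3) = ((-4 + (⅓)*(-5))*(8 + 8*4))*(3*3) = ((-4 - 5/3)*(8 + 32))*9 = -17/3*40*9 = -680/3*9 = -2040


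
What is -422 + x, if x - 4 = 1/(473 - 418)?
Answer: -22989/55 ≈ -417.98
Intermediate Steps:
x = 221/55 (x = 4 + 1/(473 - 418) = 4 + 1/55 = 221/55 ≈ 4.0182)
-422 + x = -422 + 221/55 = -22989/55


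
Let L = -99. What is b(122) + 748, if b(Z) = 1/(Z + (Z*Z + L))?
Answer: 11150437/14907 ≈ 748.00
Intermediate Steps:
b(Z) = 1/(-99 + Z + Z²) (b(Z) = 1/(Z + (Z*Z - 99)) = 1/(Z + (Z² - 99)) = 1/(Z + (-99 + Z²)) = 1/(-99 + Z + Z²))
b(122) + 748 = 1/(-99 + 122 + 122²) + 748 = 1/(-99 + 122 + 14884) + 748 = 1/14907 + 748 = 11150437/14907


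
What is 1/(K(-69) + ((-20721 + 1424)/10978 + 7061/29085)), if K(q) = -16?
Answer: -319295130/5592459667 ≈ -0.057094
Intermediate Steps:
1/(K(-69) + ((-20721 + 1424)/10978 + 7061/29085)) = 1/(-16 + ((-20721 + 1424)/10978 + 7061/29085)) = 1/(-16 + (-19297*1/10978 + 7061*(1/29085))) = 1/(-16 + (-19297/10978 + 7061/29085)) = 1/(-16 - 483737587/319295130) = 1/(-5592459667/319295130) = -319295130/5592459667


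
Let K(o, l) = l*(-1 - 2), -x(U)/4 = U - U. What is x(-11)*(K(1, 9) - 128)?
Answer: 0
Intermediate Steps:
x(U) = 0 (x(U) = -4*(U - U) = -4*0 = 0)
K(o, l) = -3*l (K(o, l) = l*(-3) = -3*l)
x(-11)*(K(1, 9) - 128) = 0*(-3*9 - 128) = 0*(-27 - 128) = 0*(-155) = 0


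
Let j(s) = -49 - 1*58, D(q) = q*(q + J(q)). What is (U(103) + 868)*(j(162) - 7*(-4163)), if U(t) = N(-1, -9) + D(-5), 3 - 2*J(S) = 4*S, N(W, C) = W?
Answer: 24228873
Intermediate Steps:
J(S) = 3/2 - 2*S
D(q) = q*(3/2 - q) (D(q) = q*(q + (3/2 - 2*q)) = q*(3/2 - q))
U(t) = -67/2 (U(t) = -1 + (1/2)*(-5)*(3 - 2*(-5)) = -1 + (1/2)*(-5)*(3 + 10) = -1 + (1/2)*(-5)*13 = -1 - 65/2 = -67/2)
j(s) = -107 (j(s) = -49 - 58 = -107)
(U(103) + 868)*(j(162) - 7*(-4163)) = (-67/2 + 868)*(-107 - 7*(-4163)) = 1669*(-107 + 29141)/2 = (1669/2)*29034 = 24228873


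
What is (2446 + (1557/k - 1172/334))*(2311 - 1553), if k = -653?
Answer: 201700820302/109051 ≈ 1.8496e+6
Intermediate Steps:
(2446 + (1557/k - 1172/334))*(2311 - 1553) = (2446 + (1557/(-653) - 1172/334))*(2311 - 1553) = (2446 + (1557*(-1/653) - 1172*1/334))*758 = (2446 + (-1557/653 - 586/167))*758 = (2446 - 642677/109051)*758 = (266096069/109051)*758 = 201700820302/109051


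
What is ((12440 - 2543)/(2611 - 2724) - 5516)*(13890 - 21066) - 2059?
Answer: 4543646413/113 ≈ 4.0209e+7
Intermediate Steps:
((12440 - 2543)/(2611 - 2724) - 5516)*(13890 - 21066) - 2059 = (9897/(-113) - 5516)*(-7176) - 2059 = (9897*(-1/113) - 5516)*(-7176) - 2059 = (-9897/113 - 5516)*(-7176) - 2059 = -633205/113*(-7176) - 2059 = 4543879080/113 - 2059 = 4543646413/113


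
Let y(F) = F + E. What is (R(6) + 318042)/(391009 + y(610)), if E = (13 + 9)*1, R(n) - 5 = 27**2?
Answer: 318776/391641 ≈ 0.81395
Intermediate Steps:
R(n) = 734 (R(n) = 5 + 27**2 = 5 + 729 = 734)
E = 22 (E = 22*1 = 22)
y(F) = 22 + F (y(F) = F + 22 = 22 + F)
(R(6) + 318042)/(391009 + y(610)) = (734 + 318042)/(391009 + (22 + 610)) = 318776/(391009 + 632) = 318776/391641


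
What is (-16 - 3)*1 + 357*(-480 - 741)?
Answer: -435916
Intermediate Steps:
(-16 - 3)*1 + 357*(-480 - 741) = -19*1 + 357*(-1221) = -19 - 435897 = -435916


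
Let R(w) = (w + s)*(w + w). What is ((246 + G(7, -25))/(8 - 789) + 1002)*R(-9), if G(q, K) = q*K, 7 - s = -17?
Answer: -2975670/11 ≈ -2.7052e+5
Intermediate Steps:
s = 24 (s = 7 - 1*(-17) = 7 + 17 = 24)
G(q, K) = K*q
R(w) = 2*w*(24 + w) (R(w) = (w + 24)*(w + w) = (24 + w)*(2*w) = 2*w*(24 + w))
((246 + G(7, -25))/(8 - 789) + 1002)*R(-9) = ((246 - 25*7)/(8 - 789) + 1002)*(2*(-9)*(24 - 9)) = ((246 - 175)/(-781) + 1002)*(2*(-9)*15) = (71*(-1/781) + 1002)*(-270) = (-1/11 + 1002)*(-270) = (11021/11)*(-270) = -2975670/11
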